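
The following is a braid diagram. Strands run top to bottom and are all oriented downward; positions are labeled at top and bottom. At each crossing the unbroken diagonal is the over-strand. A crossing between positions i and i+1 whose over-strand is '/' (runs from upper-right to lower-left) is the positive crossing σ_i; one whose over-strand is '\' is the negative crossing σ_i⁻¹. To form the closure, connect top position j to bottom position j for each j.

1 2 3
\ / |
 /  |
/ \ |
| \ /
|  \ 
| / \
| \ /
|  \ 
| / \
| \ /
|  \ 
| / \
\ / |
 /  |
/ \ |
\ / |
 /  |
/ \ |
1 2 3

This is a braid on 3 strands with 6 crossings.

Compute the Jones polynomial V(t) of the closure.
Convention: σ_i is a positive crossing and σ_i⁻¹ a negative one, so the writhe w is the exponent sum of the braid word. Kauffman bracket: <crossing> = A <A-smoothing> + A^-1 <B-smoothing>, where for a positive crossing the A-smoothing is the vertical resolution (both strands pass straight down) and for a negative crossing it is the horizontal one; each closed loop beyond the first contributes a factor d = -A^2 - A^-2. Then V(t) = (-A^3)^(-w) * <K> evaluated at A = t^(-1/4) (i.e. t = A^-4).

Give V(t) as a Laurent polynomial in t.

-t^3 + t^2 - t + 3 - t^-1 + t^-2 - t^-3

Derivation:
Reading the diagram top to bottom ('/'-over between positions i,i+1 = s_i, '\'-over = s_i^-1): braid word = s1 s2^-1 s2^-1 s2^-1 s1 s1.
Braid: s1 s2^-1 s2^-1 s2^-1 s1 s1 on 3 strands, 6 crossings.
Writhe w = (#positive) - (#negative) = 3 - 3 = 0.
State-sum expansion of <K>. There are 2^6 = 64 states.
Each crossing splits two ways (0=vertical, 1=horizontal). The state's weight is A^(#A-smoothings - #B-smoothings) * d^(loops - 1).
Tabulate the states by total A-exponent and number of loops L (A-exp: L × count):
  A^6: L=4 ×1
  A^4: L=3 ×6
  A^2: L=2 ×12, L=4 ×3
  A^0: L=1 ×9, L=3 ×10, L=5 ×1
  A^-2: L=2 ×12, L=4 ×3
  A^-4: L=3 ×6
  A^-6: L=4 ×1
Each group contributes A^e * Σ count * d^(L-1):
Powers of d = -A^2 - A^-2: d^2 = A^4 + 2 + A^-4; d^3 = -A^6 - 3*A^2 - 3*A^-2 - A^-6; d^4 = A^8 + 4*A^4 + 6 + 4*A^-4 + A^-8.
  A^6 * (d^3) = -A^12 - 3*A^8 - 3*A^4 - 1
  A^4 * (6*d^2) = 6*A^8 + 12*A^4 + 6
  A^2 * (12*d + 3*d^3) = -3*A^8 - 21*A^4 - 21 - 3*A^-4
  A^0 * (9 + 10*d^2 + d^4) = A^8 + 14*A^4 + 35 + 14*A^-4 + A^-8
  A^-2 * (12*d + 3*d^3) = -3*A^4 - 21 - 21*A^-4 - 3*A^-8
  A^-4 * (6*d^2) = 6 + 12*A^-4 + 6*A^-8
  A^-6 * (d^3) = -1 - 3*A^-4 - 3*A^-8 - A^-12
Summing the groups: <K> = -A^12 + A^8 - A^4 + 3 - A^-4 + A^-8 - A^-12
Normalise by the writhe: (-A^3)^(-w) = (-A^3)^(0) = 1, so f(A) = 1 * <K> = -A^12 + A^8 - A^4 + 3 - A^-4 + A^-8 - A^-12.
Substitute A = t^(-1/4), i.e. A^e → t^(-e/4): V(t) = -t^3 + t^2 - t + 3 - t^-1 + t^-2 - t^-3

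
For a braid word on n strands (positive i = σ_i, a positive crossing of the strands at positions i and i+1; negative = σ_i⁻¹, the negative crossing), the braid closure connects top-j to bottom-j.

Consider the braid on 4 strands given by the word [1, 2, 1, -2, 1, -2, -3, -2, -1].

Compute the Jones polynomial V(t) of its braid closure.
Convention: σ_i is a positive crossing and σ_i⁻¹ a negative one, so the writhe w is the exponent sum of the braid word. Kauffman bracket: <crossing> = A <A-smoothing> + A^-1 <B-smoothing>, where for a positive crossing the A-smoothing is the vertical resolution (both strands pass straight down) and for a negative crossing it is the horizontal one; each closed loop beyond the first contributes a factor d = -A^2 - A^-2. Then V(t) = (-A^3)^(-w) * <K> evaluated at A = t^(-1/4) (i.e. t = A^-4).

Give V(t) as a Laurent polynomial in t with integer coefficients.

t^2 - t + 1 - t^-1 + t^-2

Derivation:
The presented braid s1 s2 s1 s2^-1 s1 s2^-1 s3^-1 s2^-1 s1^-1 on 4 strands reduces by inverse Markov moves (closure unchanged at each step):
  Deconjugate: the word is γ·β·γ⁻¹ with γ = s1 s2 (prefix) and γ⁻¹ = s2^-1 s1^-1 (suffix); strip both.
  Destabilize: the word has the form β·s3^-1 where s3^-1 occurs only as the final letter (β ∈ B_3); drop it and the last strand → 3 strands.
Reduced to β = s1 s2^-1 s1 s2^-1 on 3 strands, 4 crossings.
Compute on β:
Braid: s1 s2^-1 s1 s2^-1 on 3 strands, 4 crossings.
Writhe w = (#positive) - (#negative) = 2 - 2 = 0.
Enumerate smoothing states for the bracket polynomial. There are 2^4 = 16 states.
Each crossing splits two ways (0=vertical, 1=horizontal). The state's weight is A^(#A-smoothings - #B-smoothings) * d^(loops - 1).
  state 0000: A-exp=+0, loops=3, term = A^0 * d^2
  state 0001: A-exp=+2, loops=2, term = A^2 * d^1
  state 0010: A-exp=-2, loops=2, term = A^-2 * d^1
  state 0011: A-exp=+0, loops=1, term = A^0 * d^0
  state 0100: A-exp=+2, loops=2, term = A^2 * d^1
  state 0101: A-exp=+4, loops=3, term = A^4 * d^2
  state 0110: A-exp=+0, loops=1, term = A^0 * d^0
  state 0111: A-exp=+2, loops=2, term = A^2 * d^1
  state 1000: A-exp=-2, loops=2, term = A^-2 * d^1
  state 1001: A-exp=+0, loops=1, term = A^0 * d^0
  state 1010: A-exp=-4, loops=3, term = A^-4 * d^2
  state 1011: A-exp=-2, loops=2, term = A^-2 * d^1
  state 1100: A-exp=+0, loops=1, term = A^0 * d^0
  state 1101: A-exp=+2, loops=2, term = A^2 * d^1
  state 1110: A-exp=-2, loops=2, term = A^-2 * d^1
  state 1111: A-exp=+0, loops=1, term = A^0 * d^0
Collect the terms by A-exponent (count of states per loop number):
Powers of d = -A^2 - A^-2: d^2 = A^4 + 2 + A^-4.
  A^4 * (d^2) = A^8 + 2*A^4 + 1
  A^2 * (4*d) = -4*A^4 - 4
  A^0 * (5 + d^2) = A^4 + 7 + A^-4
  A^-2 * (4*d) = -4 - 4*A^-4
  A^-4 * (d^2) = 1 + 2*A^-4 + A^-8
Summing the groups: <K> = A^8 - A^4 + 1 - A^-4 + A^-8
Normalise by the writhe: (-A^3)^(-w) = (-A^3)^(0) = 1, so f(A) = 1 * <K> = A^8 - A^4 + 1 - A^-4 + A^-8.
Substitute A = t^(-1/4), i.e. A^e → t^(-e/4): V(t) = t^2 - t + 1 - t^-1 + t^-2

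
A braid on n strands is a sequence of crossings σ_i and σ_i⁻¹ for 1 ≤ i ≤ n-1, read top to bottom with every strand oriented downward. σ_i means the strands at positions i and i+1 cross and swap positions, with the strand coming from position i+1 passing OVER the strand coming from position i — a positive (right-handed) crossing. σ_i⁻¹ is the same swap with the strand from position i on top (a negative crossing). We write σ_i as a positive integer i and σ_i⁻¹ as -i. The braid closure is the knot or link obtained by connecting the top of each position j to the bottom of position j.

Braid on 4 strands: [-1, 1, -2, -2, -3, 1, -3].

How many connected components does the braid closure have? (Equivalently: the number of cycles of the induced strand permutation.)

Track the strand permutation on 4 strands, starting from identity.
  step 1: s1^-1 swaps positions 1,2 -> [2 1 3 4]
  step 2: s1 swaps positions 1,2 -> [1 2 3 4]
  step 3: s2^-1 swaps positions 2,3 -> [1 3 2 4]
  step 4: s2^-1 swaps positions 2,3 -> [1 2 3 4]
  step 5: s3^-1 swaps positions 3,4 -> [1 2 4 3]
  step 6: s1 swaps positions 1,2 -> [2 1 4 3]
  step 7: s3^-1 swaps positions 3,4 -> [2 1 3 4]
Final permutation (position -> original strand): [2 1 3 4]
Closure components = cycle count of this permutation = 3.

Answer: 3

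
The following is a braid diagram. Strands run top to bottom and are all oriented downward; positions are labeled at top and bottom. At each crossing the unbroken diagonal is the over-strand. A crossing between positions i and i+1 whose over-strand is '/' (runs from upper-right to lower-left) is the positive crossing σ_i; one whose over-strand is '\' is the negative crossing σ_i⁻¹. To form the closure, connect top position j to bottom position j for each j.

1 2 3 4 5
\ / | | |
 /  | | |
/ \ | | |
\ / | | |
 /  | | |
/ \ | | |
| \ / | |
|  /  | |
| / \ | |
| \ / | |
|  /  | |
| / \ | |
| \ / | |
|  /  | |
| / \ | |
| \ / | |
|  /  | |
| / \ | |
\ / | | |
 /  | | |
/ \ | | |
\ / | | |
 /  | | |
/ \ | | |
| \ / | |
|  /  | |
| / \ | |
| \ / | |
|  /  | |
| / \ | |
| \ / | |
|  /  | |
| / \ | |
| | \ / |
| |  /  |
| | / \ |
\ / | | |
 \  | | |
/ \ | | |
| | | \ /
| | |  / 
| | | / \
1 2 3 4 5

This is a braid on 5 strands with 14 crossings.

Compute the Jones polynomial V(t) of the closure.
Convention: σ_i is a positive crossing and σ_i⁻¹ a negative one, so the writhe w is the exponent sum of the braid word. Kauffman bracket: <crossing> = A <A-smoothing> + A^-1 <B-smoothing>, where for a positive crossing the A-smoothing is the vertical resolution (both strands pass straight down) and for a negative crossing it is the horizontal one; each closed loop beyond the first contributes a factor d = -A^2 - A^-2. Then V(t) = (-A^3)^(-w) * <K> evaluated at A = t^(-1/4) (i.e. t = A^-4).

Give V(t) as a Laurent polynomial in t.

-t^12 + t^11 - t^10 + t^9 - t^8 + t^6 + t^4

Derivation:
Reading the diagram top to bottom ('/'-over between positions i,i+1 = s_i, '\'-over = s_i^-1): braid word = s1 s1 s2 s2 s2 s2 s1 s1 s2 s2 s2 s3 s1^-1 s4.
The presented braid s1 s1 s2 s2 s2 s2 s1 s1 s2 s2 s2 s3 s1^-1 s4 on 5 strands reduces by inverse Markov moves (closure unchanged at each step):
  Destabilize: the word has the form β·s4 where s4 occurs only as the final letter (β ∈ B_4); drop it and the last strand → 4 strands.
  Deconjugate: the word is γ·β·γ⁻¹ with γ = s1 (prefix) and γ⁻¹ = s1^-1 (suffix); strip both.
  Destabilize: the word has the form β·s3 where s3 occurs only as the final letter (β ∈ B_3); drop it and the last strand → 3 strands.
Reduced to β = s1 s2 s2 s2 s2 s1 s1 s2 s2 s2 on 3 strands, 10 crossings.
Compute on β:
Braid: s1 s2 s2 s2 s2 s1 s1 s2 s2 s2 on 3 strands, 10 crossings.
Writhe w = (#positive) - (#negative) = 10 - 0 = 10.
State-sum expansion of <K>. There are 2^10 = 1024 states.
Smooth each crossing (0=||, 1=⌣⌢); contribution A^(Σ sign_k(1-2s_k)) * d^(L-1).
Tabulate the states by total A-exponent and number of loops L (A-exp: L × count):
  A^10: L=3 ×1
  A^8: L=2 ×10
  A^6: L=1 ×21, L=3 ×24
  A^4: L=2 ×84, L=4 ×36
  A^2: L=1 ×24, L=3 ×151, L=5 ×35
  A^0: L=2 ×72, L=4 ×159, L=6 ×21
  A^-2: L=3 ×98, L=5 ×105, L=7 ×7
  A^-4: L=4 ×76, L=6 ×43, L=8 ×1
  A^-6: L=5 ×35, L=7 ×10
  A^-8: L=6 ×9, L=8 ×1
  A^-10: L=7 ×1
Each group contributes A^e * Σ count * d^(L-1):
Powers of d = -A^2 - A^-2: d^2 = A^4 + 2 + A^-4; d^3 = -A^6 - 3*A^2 - 3*A^-2 - A^-6; d^4 = A^8 + 4*A^4 + 6 + 4*A^-4 + A^-8; d^5 = -A^10 - 5*A^6 - 10*A^2 - 10*A^-2 - 5*A^-6 - A^-10; d^6 = A^12 + 6*A^8 + 15*A^4 + 20 + 15*A^-4 + 6*A^-8 + A^-12; d^7 = -A^14 - 7*A^10 - 21*A^6 - 35*A^2 - 35*A^-2 - 21*A^-6 - 7*A^-10 - A^-14.
  A^10 * (d^2) = A^14 + 2*A^10 + A^6
  A^8 * (10*d) = -10*A^10 - 10*A^6
  A^6 * (21 + 24*d^2) = 24*A^10 + 69*A^6 + 24*A^2
  A^4 * (84*d + 36*d^3) = -36*A^10 - 192*A^6 - 192*A^2 - 36*A^-2
  A^2 * (24 + 151*d^2 + 35*d^4) = 35*A^10 + 291*A^6 + 536*A^2 + 291*A^-2 + 35*A^-6
  A^0 * (72*d + 159*d^3 + 21*d^5) = -21*A^10 - 264*A^6 - 759*A^2 - 759*A^-2 - 264*A^-6 - 21*A^-10
  A^-2 * (98*d^2 + 105*d^4 + 7*d^6) = 7*A^10 + 147*A^6 + 623*A^2 + 966*A^-2 + 623*A^-6 + 147*A^-10 + 7*A^-14
  A^-4 * (76*d^3 + 43*d^5 + d^7) = -A^10 - 50*A^6 - 312*A^2 - 693*A^-2 - 693*A^-6 - 312*A^-10 - 50*A^-14 - A^-18
  A^-6 * (35*d^4 + 10*d^6) = 10*A^6 + 95*A^2 + 290*A^-2 + 410*A^-6 + 290*A^-10 + 95*A^-14 + 10*A^-18
  A^-8 * (9*d^5 + d^7) = -A^6 - 16*A^2 - 66*A^-2 - 125*A^-6 - 125*A^-10 - 66*A^-14 - 16*A^-18 - A^-22
  A^-10 * (d^6) = A^2 + 6*A^-2 + 15*A^-6 + 20*A^-10 + 15*A^-14 + 6*A^-18 + A^-22
Summing the groups: <K> = A^14 + A^6 - A^-2 + A^-6 - A^-10 + A^-14 - A^-18
Normalise by the writhe: (-A^3)^(-w) = (-A^3)^(-10) = A^-30, so f(A) = A^-30 * <K> = A^-16 + A^-24 - A^-32 + A^-36 - A^-40 + A^-44 - A^-48.
Substitute A = t^(-1/4), i.e. A^e → t^(-e/4): V(t) = -t^12 + t^11 - t^10 + t^9 - t^8 + t^6 + t^4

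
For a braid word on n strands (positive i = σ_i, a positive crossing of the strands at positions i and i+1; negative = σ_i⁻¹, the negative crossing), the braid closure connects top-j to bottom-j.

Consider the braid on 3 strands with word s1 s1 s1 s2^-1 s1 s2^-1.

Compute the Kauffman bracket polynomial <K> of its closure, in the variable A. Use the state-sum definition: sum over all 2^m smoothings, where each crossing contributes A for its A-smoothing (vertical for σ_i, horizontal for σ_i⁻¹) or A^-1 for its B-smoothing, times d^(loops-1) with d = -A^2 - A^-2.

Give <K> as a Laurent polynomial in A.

A^10 - A^6 + 2*A^2 - 2*A^-2 + 2*A^-6 - 2*A^-10 + A^-14

Derivation:
Braid: s1 s1 s1 s2^-1 s1 s2^-1 on 3 strands, 6 crossings.
Writhe w = (#positive) - (#negative) = 4 - 2 = 2.
Enumerate smoothing states for the bracket polynomial. There are 2^6 = 64 states.
Smooth each crossing (0=||, 1=⌣⌢); contribution A^(Σ sign_k(1-2s_k)) * d^(L-1).
Tabulate the states by total A-exponent and number of loops L (A-exp: L × count):
  A^6: L=3 ×1
  A^4: L=2 ×6
  A^2: L=1 ×11, L=3 ×4
  A^0: L=2 ×19, L=4 ×1
  A^-2: L=3 ×15
  A^-4: L=4 ×6
  A^-6: L=5 ×1
Each group contributes A^e * Σ count * d^(L-1):
Powers of d = -A^2 - A^-2: d^2 = A^4 + 2 + A^-4; d^3 = -A^6 - 3*A^2 - 3*A^-2 - A^-6; d^4 = A^8 + 4*A^4 + 6 + 4*A^-4 + A^-8.
  A^6 * (d^2) = A^10 + 2*A^6 + A^2
  A^4 * (6*d) = -6*A^6 - 6*A^2
  A^2 * (11 + 4*d^2) = 4*A^6 + 19*A^2 + 4*A^-2
  A^0 * (19*d + d^3) = -A^6 - 22*A^2 - 22*A^-2 - A^-6
  A^-2 * (15*d^2) = 15*A^2 + 30*A^-2 + 15*A^-6
  A^-4 * (6*d^3) = -6*A^2 - 18*A^-2 - 18*A^-6 - 6*A^-10
  A^-6 * (d^4) = A^2 + 4*A^-2 + 6*A^-6 + 4*A^-10 + A^-14
Summing the groups: <K> = A^10 - A^6 + 2*A^2 - 2*A^-2 + 2*A^-6 - 2*A^-10 + A^-14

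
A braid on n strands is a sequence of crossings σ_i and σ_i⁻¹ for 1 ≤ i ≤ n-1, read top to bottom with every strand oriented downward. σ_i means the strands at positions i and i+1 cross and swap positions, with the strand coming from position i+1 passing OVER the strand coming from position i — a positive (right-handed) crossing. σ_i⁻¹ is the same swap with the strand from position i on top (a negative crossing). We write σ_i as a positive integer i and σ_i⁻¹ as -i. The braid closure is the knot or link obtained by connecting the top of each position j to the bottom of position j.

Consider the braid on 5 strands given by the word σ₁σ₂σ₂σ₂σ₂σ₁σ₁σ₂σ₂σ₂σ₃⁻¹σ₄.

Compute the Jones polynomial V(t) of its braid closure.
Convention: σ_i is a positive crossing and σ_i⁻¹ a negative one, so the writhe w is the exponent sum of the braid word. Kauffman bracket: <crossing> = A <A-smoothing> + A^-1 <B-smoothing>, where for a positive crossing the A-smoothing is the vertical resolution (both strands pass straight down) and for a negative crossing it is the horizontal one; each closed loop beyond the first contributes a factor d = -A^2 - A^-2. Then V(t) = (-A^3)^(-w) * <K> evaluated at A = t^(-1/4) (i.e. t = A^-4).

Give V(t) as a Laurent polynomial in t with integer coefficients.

The presented braid s1 s2 s2 s2 s2 s1 s1 s2 s2 s2 s3^-1 s4 on 5 strands reduces by inverse Markov moves (closure unchanged at each step):
  Destabilize: the word has the form β·s4 where s4 occurs only as the final letter (β ∈ B_4); drop it and the last strand → 4 strands.
  Destabilize: the word has the form β·s3^-1 where s3^-1 occurs only as the final letter (β ∈ B_3); drop it and the last strand → 3 strands.
Reduced to β = s1 s2 s2 s2 s2 s1 s1 s2 s2 s2 on 3 strands, 10 crossings.
Compute on β:
Braid: s1 s2 s2 s2 s2 s1 s1 s2 s2 s2 on 3 strands, 10 crossings.
Writhe w = (#positive) - (#negative) = 10 - 0 = 10.
Enumerate smoothing states for the bracket polynomial. There are 2^10 = 1024 states.
Smooth each crossing (0=||, 1=⌣⌢); contribution A^(Σ sign_k(1-2s_k)) * d^(L-1).
Tabulate the states by total A-exponent and number of loops L (A-exp: L × count):
  A^10: L=3 ×1
  A^8: L=2 ×10
  A^6: L=1 ×21, L=3 ×24
  A^4: L=2 ×84, L=4 ×36
  A^2: L=1 ×24, L=3 ×151, L=5 ×35
  A^0: L=2 ×72, L=4 ×159, L=6 ×21
  A^-2: L=3 ×98, L=5 ×105, L=7 ×7
  A^-4: L=4 ×76, L=6 ×43, L=8 ×1
  A^-6: L=5 ×35, L=7 ×10
  A^-8: L=6 ×9, L=8 ×1
  A^-10: L=7 ×1
Each group contributes A^e * Σ count * d^(L-1):
Powers of d = -A^2 - A^-2: d^2 = A^4 + 2 + A^-4; d^3 = -A^6 - 3*A^2 - 3*A^-2 - A^-6; d^4 = A^8 + 4*A^4 + 6 + 4*A^-4 + A^-8; d^5 = -A^10 - 5*A^6 - 10*A^2 - 10*A^-2 - 5*A^-6 - A^-10; d^6 = A^12 + 6*A^8 + 15*A^4 + 20 + 15*A^-4 + 6*A^-8 + A^-12; d^7 = -A^14 - 7*A^10 - 21*A^6 - 35*A^2 - 35*A^-2 - 21*A^-6 - 7*A^-10 - A^-14.
  A^10 * (d^2) = A^14 + 2*A^10 + A^6
  A^8 * (10*d) = -10*A^10 - 10*A^6
  A^6 * (21 + 24*d^2) = 24*A^10 + 69*A^6 + 24*A^2
  A^4 * (84*d + 36*d^3) = -36*A^10 - 192*A^6 - 192*A^2 - 36*A^-2
  A^2 * (24 + 151*d^2 + 35*d^4) = 35*A^10 + 291*A^6 + 536*A^2 + 291*A^-2 + 35*A^-6
  A^0 * (72*d + 159*d^3 + 21*d^5) = -21*A^10 - 264*A^6 - 759*A^2 - 759*A^-2 - 264*A^-6 - 21*A^-10
  A^-2 * (98*d^2 + 105*d^4 + 7*d^6) = 7*A^10 + 147*A^6 + 623*A^2 + 966*A^-2 + 623*A^-6 + 147*A^-10 + 7*A^-14
  A^-4 * (76*d^3 + 43*d^5 + d^7) = -A^10 - 50*A^6 - 312*A^2 - 693*A^-2 - 693*A^-6 - 312*A^-10 - 50*A^-14 - A^-18
  A^-6 * (35*d^4 + 10*d^6) = 10*A^6 + 95*A^2 + 290*A^-2 + 410*A^-6 + 290*A^-10 + 95*A^-14 + 10*A^-18
  A^-8 * (9*d^5 + d^7) = -A^6 - 16*A^2 - 66*A^-2 - 125*A^-6 - 125*A^-10 - 66*A^-14 - 16*A^-18 - A^-22
  A^-10 * (d^6) = A^2 + 6*A^-2 + 15*A^-6 + 20*A^-10 + 15*A^-14 + 6*A^-18 + A^-22
Summing the groups: <K> = A^14 + A^6 - A^-2 + A^-6 - A^-10 + A^-14 - A^-18
Normalise by the writhe: (-A^3)^(-w) = (-A^3)^(-10) = A^-30, so f(A) = A^-30 * <K> = A^-16 + A^-24 - A^-32 + A^-36 - A^-40 + A^-44 - A^-48.
Substitute A = t^(-1/4), i.e. A^e → t^(-e/4): V(t) = -t^12 + t^11 - t^10 + t^9 - t^8 + t^6 + t^4

Answer: -t^12 + t^11 - t^10 + t^9 - t^8 + t^6 + t^4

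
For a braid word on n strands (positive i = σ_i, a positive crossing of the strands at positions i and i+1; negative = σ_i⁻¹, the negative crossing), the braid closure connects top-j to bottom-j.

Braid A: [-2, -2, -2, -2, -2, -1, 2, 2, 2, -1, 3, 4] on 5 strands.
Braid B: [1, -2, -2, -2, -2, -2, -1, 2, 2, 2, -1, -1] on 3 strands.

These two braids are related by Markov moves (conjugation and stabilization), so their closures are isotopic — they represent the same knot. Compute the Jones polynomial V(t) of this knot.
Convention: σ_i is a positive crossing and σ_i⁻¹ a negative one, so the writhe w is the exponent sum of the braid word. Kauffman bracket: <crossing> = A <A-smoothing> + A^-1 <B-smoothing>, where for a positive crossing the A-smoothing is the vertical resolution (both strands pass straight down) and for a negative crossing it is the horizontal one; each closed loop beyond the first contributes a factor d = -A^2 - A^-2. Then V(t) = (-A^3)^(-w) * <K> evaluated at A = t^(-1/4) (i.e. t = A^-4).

-1 + 2*t^-1 - 2*t^-2 + 4*t^-3 - 3*t^-4 + 3*t^-5 - 2*t^-6 + t^-7 - t^-8

Derivation:
Markov-equivalent braids have isotopic closures, hence identical knot invariants. Strip the Markov moves from each word to reach a common short braid β, then compute V(t) once on β.
Braid A: s2^-1 s2^-1 s2^-1 s2^-1 s2^-1 s1^-1 s2 s2 s2 s1^-1 s3 s4 on 5 strands reduces by inverse Markov moves (closure unchanged at each step):
  Destabilize: the word has the form β·s4 where s4 occurs only as the final letter (β ∈ B_4); drop it and the last strand → 4 strands.
  Destabilize: the word has the form β·s3 where s3 occurs only as the final letter (β ∈ B_3); drop it and the last strand → 3 strands.
Reduced to β = s2^-1 s2^-1 s2^-1 s2^-1 s2^-1 s1^-1 s2 s2 s2 s1^-1 on 3 strands, 10 crossings.
Braid B: s1 s2^-1 s2^-1 s2^-1 s2^-1 s2^-1 s1^-1 s2 s2 s2 s1^-1 s1^-1 on 3 strands reduces by inverse Markov moves (closure unchanged at each step):
  Deconjugate: the word is γ·β·γ⁻¹ with γ = s1 (prefix) and γ⁻¹ = s1^-1 (suffix); strip both.
Reduced to β = s2^-1 s2^-1 s2^-1 s2^-1 s2^-1 s1^-1 s2 s2 s2 s1^-1 on 3 strands, 10 crossings.
Both give the same β = s2^-1 s2^-1 s2^-1 s2^-1 s2^-1 s1^-1 s2 s2 s2 s1^-1 on 3 strands, so one state sum suffices:
Braid: s2^-1 s2^-1 s2^-1 s2^-1 s2^-1 s1^-1 s2 s2 s2 s1^-1 on 3 strands, 10 crossings.
Writhe w = (#positive) - (#negative) = 3 - 7 = -4.
State-sum expansion of <K>. There are 2^10 = 1024 states.
Smooth each crossing (0=||, 1=⌣⌢); contribution A^(Σ sign_k(1-2s_k)) * d^(L-1).
Tabulate the states by total A-exponent and number of loops L (A-exp: L × count):
  A^10: L=6 ×1
  A^8: L=5 ×10
  A^6: L=4 ×35, L=6 ×10
  A^4: L=3 ×60, L=5 ×50, L=7 ×10
  A^2: L=2 ×55, L=4 ×100, L=6 ×50, L=8 ×5
  A^0: L=1 ×25, L=3 ×101, L=5 ×100, L=7 ×25, L=9 ×1
  A^-2: L=2 ×55, L=4 ×100, L=6 ×50, L=8 ×5
  A^-4: L=1 ×6, L=3 ×54, L=5 ×50, L=7 ×10
  A^-6: L=2 ×9, L=4 ×26, L=6 ×10
  A^-8: L=3 ×5, L=5 ×5
  A^-10: L=4 ×1
Each group contributes A^e * Σ count * d^(L-1):
Powers of d = -A^2 - A^-2: d^2 = A^4 + 2 + A^-4; d^3 = -A^6 - 3*A^2 - 3*A^-2 - A^-6; d^4 = A^8 + 4*A^4 + 6 + 4*A^-4 + A^-8; d^5 = -A^10 - 5*A^6 - 10*A^2 - 10*A^-2 - 5*A^-6 - A^-10; d^6 = A^12 + 6*A^8 + 15*A^4 + 20 + 15*A^-4 + 6*A^-8 + A^-12; d^7 = -A^14 - 7*A^10 - 21*A^6 - 35*A^2 - 35*A^-2 - 21*A^-6 - 7*A^-10 - A^-14; d^8 = A^16 + 8*A^12 + 28*A^8 + 56*A^4 + 70 + 56*A^-4 + 28*A^-8 + 8*A^-12 + A^-16.
  A^10 * (d^5) = -A^20 - 5*A^16 - 10*A^12 - 10*A^8 - 5*A^4 - 1
  A^8 * (10*d^4) = 10*A^16 + 40*A^12 + 60*A^8 + 40*A^4 + 10
  A^6 * (35*d^3 + 10*d^5) = -10*A^16 - 85*A^12 - 205*A^8 - 205*A^4 - 85 - 10*A^-4
  A^4 * (60*d^2 + 50*d^4 + 10*d^6) = 10*A^16 + 110*A^12 + 410*A^8 + 620*A^4 + 410 + 110*A^-4 + 10*A^-8
  A^2 * (55*d + 100*d^3 + 50*d^5 + 5*d^7) = -5*A^16 - 85*A^12 - 455*A^8 - 1030*A^4 - 1030 - 455*A^-4 - 85*A^-8 - 5*A^-12
  A^0 * (25 + 101*d^2 + 100*d^4 + 25*d^6 + d^8) = A^16 + 33*A^12 + 278*A^8 + 932*A^4 + 1397 + 932*A^-4 + 278*A^-8 + 33*A^-12 + A^-16
  A^-2 * (55*d + 100*d^3 + 50*d^5 + 5*d^7) = -5*A^12 - 85*A^8 - 455*A^4 - 1030 - 1030*A^-4 - 455*A^-8 - 85*A^-12 - 5*A^-16
  A^-4 * (6 + 54*d^2 + 50*d^4 + 10*d^6) = 10*A^8 + 110*A^4 + 404 + 614*A^-4 + 404*A^-8 + 110*A^-12 + 10*A^-16
  A^-6 * (9*d + 26*d^3 + 10*d^5) = -10*A^4 - 76 - 187*A^-4 - 187*A^-8 - 76*A^-12 - 10*A^-16
  A^-8 * (5*d^2 + 5*d^4) = 5 + 25*A^-4 + 40*A^-8 + 25*A^-12 + 5*A^-16
  A^-10 * (d^3) = -A^-4 - 3*A^-8 - 3*A^-12 - A^-16
Summing the groups: <K> = -A^20 + A^16 - 2*A^12 + 3*A^8 - 3*A^4 + 4 - 2*A^-4 + 2*A^-8 - A^-12
Normalise by the writhe: (-A^3)^(-w) = (-A^3)^(4) = A^12, so f(A) = A^12 * <K> = -A^32 + A^28 - 2*A^24 + 3*A^20 - 3*A^16 + 4*A^12 - 2*A^8 + 2*A^4 - 1.
Substitute A = t^(-1/4), i.e. A^e → t^(-e/4): V(t) = -1 + 2*t^-1 - 2*t^-2 + 4*t^-3 - 3*t^-4 + 3*t^-5 - 2*t^-6 + t^-7 - t^-8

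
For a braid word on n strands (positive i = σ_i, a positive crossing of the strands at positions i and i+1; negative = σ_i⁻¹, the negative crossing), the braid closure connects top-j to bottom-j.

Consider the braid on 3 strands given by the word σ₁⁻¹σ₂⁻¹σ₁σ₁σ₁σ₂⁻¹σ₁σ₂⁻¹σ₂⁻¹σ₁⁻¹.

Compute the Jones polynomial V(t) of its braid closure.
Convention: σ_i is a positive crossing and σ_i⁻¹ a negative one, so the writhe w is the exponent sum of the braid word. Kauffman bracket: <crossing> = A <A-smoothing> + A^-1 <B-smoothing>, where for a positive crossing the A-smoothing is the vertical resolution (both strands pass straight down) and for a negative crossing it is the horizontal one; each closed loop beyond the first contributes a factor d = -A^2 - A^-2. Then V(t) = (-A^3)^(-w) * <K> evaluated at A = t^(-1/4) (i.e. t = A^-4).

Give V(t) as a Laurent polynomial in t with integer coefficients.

t^2 - 2*t + 3 - 3*t^-1 + 4*t^-2 - 3*t^-3 + 2*t^-4 - 2*t^-5 + t^-6

Derivation:
Braid: s1^-1 s2^-1 s1 s1 s1 s2^-1 s1 s2^-1 s2^-1 s1^-1 on 3 strands, 10 crossings.
Writhe w = (#positive) - (#negative) = 4 - 6 = -2.
Computing the Kauffman bracket via state sum. There are 2^10 = 1024 states.
Each crossing splits two ways (0=vertical, 1=horizontal). The state's weight is A^(#A-smoothings - #B-smoothings) * d^(loops - 1).
Tabulate the states by total A-exponent and number of loops L (A-exp: L × count):
  A^10: L=5 ×1
  A^8: L=4 ×10
  A^6: L=3 ×38, L=5 ×7
  A^4: L=2 ×67, L=4 ×49, L=6 ×4
  A^2: L=1 ×46, L=3 ×130, L=5 ×33, L=7 ×1
  A^0: L=2 ×131, L=4 ×110, L=6 ×11
  A^-2: L=1 ×25, L=3 ×133, L=5 ×51, L=7 ×1
  A^-4: L=2 ×37, L=4 ×72, L=6 ×11
  A^-6: L=3 ×25, L=5 ×19, L=7 ×1
  A^-8: L=4 ×8, L=6 ×2
  A^-10: L=5 ×1
Each group contributes A^e * Σ count * d^(L-1):
Powers of d = -A^2 - A^-2: d^2 = A^4 + 2 + A^-4; d^3 = -A^6 - 3*A^2 - 3*A^-2 - A^-6; d^4 = A^8 + 4*A^4 + 6 + 4*A^-4 + A^-8; d^5 = -A^10 - 5*A^6 - 10*A^2 - 10*A^-2 - 5*A^-6 - A^-10; d^6 = A^12 + 6*A^8 + 15*A^4 + 20 + 15*A^-4 + 6*A^-8 + A^-12.
  A^10 * (d^4) = A^18 + 4*A^14 + 6*A^10 + 4*A^6 + A^2
  A^8 * (10*d^3) = -10*A^14 - 30*A^10 - 30*A^6 - 10*A^2
  A^6 * (38*d^2 + 7*d^4) = 7*A^14 + 66*A^10 + 118*A^6 + 66*A^2 + 7*A^-2
  A^4 * (67*d + 49*d^3 + 4*d^5) = -4*A^14 - 69*A^10 - 254*A^6 - 254*A^2 - 69*A^-2 - 4*A^-6
  A^2 * (46 + 130*d^2 + 33*d^4 + d^6) = A^14 + 39*A^10 + 277*A^6 + 524*A^2 + 277*A^-2 + 39*A^-6 + A^-10
  A^0 * (131*d + 110*d^3 + 11*d^5) = -11*A^10 - 165*A^6 - 571*A^2 - 571*A^-2 - 165*A^-6 - 11*A^-10
  A^-2 * (25 + 133*d^2 + 51*d^4 + d^6) = A^10 + 57*A^6 + 352*A^2 + 617*A^-2 + 352*A^-6 + 57*A^-10 + A^-14
  A^-4 * (37*d + 72*d^3 + 11*d^5) = -11*A^6 - 127*A^2 - 363*A^-2 - 363*A^-6 - 127*A^-10 - 11*A^-14
  A^-6 * (25*d^2 + 19*d^4 + d^6) = A^6 + 25*A^2 + 116*A^-2 + 184*A^-6 + 116*A^-10 + 25*A^-14 + A^-18
  A^-8 * (8*d^3 + 2*d^5) = -2*A^2 - 18*A^-2 - 44*A^-6 - 44*A^-10 - 18*A^-14 - 2*A^-18
  A^-10 * (d^4) = A^-2 + 4*A^-6 + 6*A^-10 + 4*A^-14 + A^-18
Summing the groups: <K> = A^18 - 2*A^14 + 2*A^10 - 3*A^6 + 4*A^2 - 3*A^-2 + 3*A^-6 - 2*A^-10 + A^-14
Normalise by the writhe: (-A^3)^(-w) = (-A^3)^(2) = A^6, so f(A) = A^6 * <K> = A^24 - 2*A^20 + 2*A^16 - 3*A^12 + 4*A^8 - 3*A^4 + 3 - 2*A^-4 + A^-8.
Substitute A = t^(-1/4), i.e. A^e → t^(-e/4): V(t) = t^2 - 2*t + 3 - 3*t^-1 + 4*t^-2 - 3*t^-3 + 2*t^-4 - 2*t^-5 + t^-6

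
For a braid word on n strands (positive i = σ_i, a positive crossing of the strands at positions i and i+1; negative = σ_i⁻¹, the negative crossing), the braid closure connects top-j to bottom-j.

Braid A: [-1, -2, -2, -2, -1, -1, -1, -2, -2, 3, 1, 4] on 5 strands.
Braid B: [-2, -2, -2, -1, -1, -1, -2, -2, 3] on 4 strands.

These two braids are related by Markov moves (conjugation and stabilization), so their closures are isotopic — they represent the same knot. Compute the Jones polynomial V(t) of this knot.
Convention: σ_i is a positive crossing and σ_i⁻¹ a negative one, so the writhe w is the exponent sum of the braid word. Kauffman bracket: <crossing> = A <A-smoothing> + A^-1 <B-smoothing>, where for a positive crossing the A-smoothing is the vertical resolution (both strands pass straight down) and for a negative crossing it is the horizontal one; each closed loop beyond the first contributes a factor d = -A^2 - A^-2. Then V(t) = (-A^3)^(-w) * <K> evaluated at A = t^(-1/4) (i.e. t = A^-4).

Markov-equivalent braids have isotopic closures, hence identical knot invariants. Strip the Markov moves from each word to reach a common short braid β, then compute V(t) once on β.
Braid A: s1^-1 s2^-1 s2^-1 s2^-1 s1^-1 s1^-1 s1^-1 s2^-1 s2^-1 s3 s1 s4 on 5 strands reduces by inverse Markov moves (closure unchanged at each step):
  Destabilize: the word has the form β·s4 where s4 occurs only as the final letter (β ∈ B_4); drop it and the last strand → 4 strands.
  Deconjugate: the word is γ·β·γ⁻¹ with γ = s1^-1 (prefix) and γ⁻¹ = s1 (suffix); strip both.
  Destabilize: the word has the form β·s3 where s3 occurs only as the final letter (β ∈ B_3); drop it and the last strand → 3 strands.
Reduced to β = s2^-1 s2^-1 s2^-1 s1^-1 s1^-1 s1^-1 s2^-1 s2^-1 on 3 strands, 8 crossings.
Braid B: s2^-1 s2^-1 s2^-1 s1^-1 s1^-1 s1^-1 s2^-1 s2^-1 s3 on 4 strands reduces by inverse Markov moves (closure unchanged at each step):
  Destabilize: the word has the form β·s3 where s3 occurs only as the final letter (β ∈ B_3); drop it and the last strand → 3 strands.
Reduced to β = s2^-1 s2^-1 s2^-1 s1^-1 s1^-1 s1^-1 s2^-1 s2^-1 on 3 strands, 8 crossings.
Both give the same β = s2^-1 s2^-1 s2^-1 s1^-1 s1^-1 s1^-1 s2^-1 s2^-1 on 3 strands, so one state sum suffices:
Braid: s2^-1 s2^-1 s2^-1 s1^-1 s1^-1 s1^-1 s2^-1 s2^-1 on 3 strands, 8 crossings.
Writhe w = (#positive) - (#negative) = 0 - 8 = -8.
Computing the Kauffman bracket via state sum. There are 2^8 = 256 states.
Each crossing splits two ways (0=vertical, 1=horizontal). The state's weight is A^(#A-smoothings - #B-smoothings) * d^(loops - 1).
Tabulate the states by total A-exponent and number of loops L (A-exp: L × count):
  A^8: L=7 ×1
  A^6: L=6 ×8
  A^4: L=5 ×28
  A^2: L=4 ×55, L=6 ×1
  A^0: L=3 ×65, L=5 ×5
  A^-2: L=2 ×45, L=4 ×11
  A^-4: L=1 ×15, L=3 ×13
  A^-6: L=2 ×8
  A^-8: L=3 ×1
Each group contributes A^e * Σ count * d^(L-1):
Powers of d = -A^2 - A^-2: d^2 = A^4 + 2 + A^-4; d^3 = -A^6 - 3*A^2 - 3*A^-2 - A^-6; d^4 = A^8 + 4*A^4 + 6 + 4*A^-4 + A^-8; d^5 = -A^10 - 5*A^6 - 10*A^2 - 10*A^-2 - 5*A^-6 - A^-10; d^6 = A^12 + 6*A^8 + 15*A^4 + 20 + 15*A^-4 + 6*A^-8 + A^-12.
  A^8 * (d^6) = A^20 + 6*A^16 + 15*A^12 + 20*A^8 + 15*A^4 + 6 + A^-4
  A^6 * (8*d^5) = -8*A^16 - 40*A^12 - 80*A^8 - 80*A^4 - 40 - 8*A^-4
  A^4 * (28*d^4) = 28*A^12 + 112*A^8 + 168*A^4 + 112 + 28*A^-4
  A^2 * (55*d^3 + d^5) = -A^12 - 60*A^8 - 175*A^4 - 175 - 60*A^-4 - A^-8
  A^0 * (65*d^2 + 5*d^4) = 5*A^8 + 85*A^4 + 160 + 85*A^-4 + 5*A^-8
  A^-2 * (45*d + 11*d^3) = -11*A^4 - 78 - 78*A^-4 - 11*A^-8
  A^-4 * (15 + 13*d^2) = 13 + 41*A^-4 + 13*A^-8
  A^-6 * (8*d) = -8*A^-4 - 8*A^-8
  A^-8 * (d^2) = A^-4 + 2*A^-8 + A^-12
Summing the groups: <K> = A^20 - 2*A^16 + 2*A^12 - 3*A^8 + 2*A^4 - 2 + 2*A^-4 + A^-12
Normalise by the writhe: (-A^3)^(-w) = (-A^3)^(8) = A^24, so f(A) = A^24 * <K> = A^44 - 2*A^40 + 2*A^36 - 3*A^32 + 2*A^28 - 2*A^24 + 2*A^20 + A^12.
Substitute A = t^(-1/4), i.e. A^e → t^(-e/4): V(t) = t^-3 + 2*t^-5 - 2*t^-6 + 2*t^-7 - 3*t^-8 + 2*t^-9 - 2*t^-10 + t^-11

Answer: t^-3 + 2*t^-5 - 2*t^-6 + 2*t^-7 - 3*t^-8 + 2*t^-9 - 2*t^-10 + t^-11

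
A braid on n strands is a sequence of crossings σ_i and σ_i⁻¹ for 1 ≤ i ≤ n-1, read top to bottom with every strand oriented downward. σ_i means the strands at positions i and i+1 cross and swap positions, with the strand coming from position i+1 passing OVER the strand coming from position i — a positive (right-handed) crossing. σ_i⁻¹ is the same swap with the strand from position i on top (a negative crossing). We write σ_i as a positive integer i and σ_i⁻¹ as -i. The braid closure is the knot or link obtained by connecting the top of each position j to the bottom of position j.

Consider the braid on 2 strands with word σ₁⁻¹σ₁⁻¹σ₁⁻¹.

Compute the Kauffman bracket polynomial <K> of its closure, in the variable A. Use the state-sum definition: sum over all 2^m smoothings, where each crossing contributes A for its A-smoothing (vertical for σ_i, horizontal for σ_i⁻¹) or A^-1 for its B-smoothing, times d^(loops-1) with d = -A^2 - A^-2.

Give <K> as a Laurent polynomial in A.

Braid: s1^-1 s1^-1 s1^-1 on 2 strands, 3 crossings.
Writhe w = (#positive) - (#negative) = 0 - 3 = -3.
Computing the Kauffman bracket via state sum. There are 2^3 = 8 states.
Each crossing splits two ways (0=vertical, 1=horizontal). The state's weight is A^(#A-smoothings - #B-smoothings) * d^(loops - 1).
  state 000: A-exp=-3, loops=2, term = A^-3 * d^1
  state 001: A-exp=-1, loops=1, term = A^-1 * d^0
  state 010: A-exp=-1, loops=1, term = A^-1 * d^0
  state 011: A-exp=+1, loops=2, term = A^1 * d^1
  state 100: A-exp=-1, loops=1, term = A^-1 * d^0
  state 101: A-exp=+1, loops=2, term = A^1 * d^1
  state 110: A-exp=+1, loops=2, term = A^1 * d^1
  state 111: A-exp=+3, loops=3, term = A^3 * d^2
Collect the terms by A-exponent (count of states per loop number):
Powers of d = -A^2 - A^-2: d^2 = A^4 + 2 + A^-4.
  A^3 * (d^2) = A^7 + 2*A^3 + A^-1
  A^1 * (3*d) = -3*A^3 - 3*A^-1
  A^-1 * (3) = 3*A^-1
  A^-3 * (d) = -A^-1 - A^-5
Summing the groups: <K> = A^7 - A^3 - A^-5

Answer: A^7 - A^3 - A^-5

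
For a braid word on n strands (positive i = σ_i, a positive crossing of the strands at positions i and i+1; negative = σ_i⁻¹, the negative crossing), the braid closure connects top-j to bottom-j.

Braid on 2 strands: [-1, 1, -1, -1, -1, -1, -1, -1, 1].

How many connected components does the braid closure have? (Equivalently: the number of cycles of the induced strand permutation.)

1

Derivation:
Track the strand permutation on 2 strands, starting from identity.
  step 1: s1^-1 swaps positions 1,2 -> [2 1]
  step 2: s1 swaps positions 1,2 -> [1 2]
  step 3: s1^-1 swaps positions 1,2 -> [2 1]
  step 4: s1^-1 swaps positions 1,2 -> [1 2]
  step 5: s1^-1 swaps positions 1,2 -> [2 1]
  step 6: s1^-1 swaps positions 1,2 -> [1 2]
  step 7: s1^-1 swaps positions 1,2 -> [2 1]
  step 8: s1^-1 swaps positions 1,2 -> [1 2]
  step 9: s1 swaps positions 1,2 -> [2 1]
Final permutation (position -> original strand): [2 1]
Closure components = cycle count of this permutation = 1.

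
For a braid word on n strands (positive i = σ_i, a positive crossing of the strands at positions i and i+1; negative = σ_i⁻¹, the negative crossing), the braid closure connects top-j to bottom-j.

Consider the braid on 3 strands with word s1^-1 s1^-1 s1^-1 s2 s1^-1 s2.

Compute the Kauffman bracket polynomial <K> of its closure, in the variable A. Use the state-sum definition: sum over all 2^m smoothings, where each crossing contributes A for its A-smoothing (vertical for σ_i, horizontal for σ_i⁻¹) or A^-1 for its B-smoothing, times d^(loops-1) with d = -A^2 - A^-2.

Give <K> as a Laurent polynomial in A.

A^14 - 2*A^10 + 2*A^6 - 2*A^2 + 2*A^-2 - A^-6 + A^-10

Derivation:
Braid: s1^-1 s1^-1 s1^-1 s2 s1^-1 s2 on 3 strands, 6 crossings.
Writhe w = (#positive) - (#negative) = 2 - 4 = -2.
State-sum expansion of <K>. There are 2^6 = 64 states.
For each crossing: s=0 is the vertical smoothing, s=1 horizontal. Crossing k contributes A^(sign_k * (1 - 2*s_k)); loop factor d = -A^2 - A^-2.
Tabulate the states by total A-exponent and number of loops L (A-exp: L × count):
  A^6: L=5 ×1
  A^4: L=4 ×6
  A^2: L=3 ×15
  A^0: L=2 ×19, L=4 ×1
  A^-2: L=1 ×11, L=3 ×4
  A^-4: L=2 ×6
  A^-6: L=3 ×1
Each group contributes A^e * Σ count * d^(L-1):
Powers of d = -A^2 - A^-2: d^2 = A^4 + 2 + A^-4; d^3 = -A^6 - 3*A^2 - 3*A^-2 - A^-6; d^4 = A^8 + 4*A^4 + 6 + 4*A^-4 + A^-8.
  A^6 * (d^4) = A^14 + 4*A^10 + 6*A^6 + 4*A^2 + A^-2
  A^4 * (6*d^3) = -6*A^10 - 18*A^6 - 18*A^2 - 6*A^-2
  A^2 * (15*d^2) = 15*A^6 + 30*A^2 + 15*A^-2
  A^0 * (19*d + d^3) = -A^6 - 22*A^2 - 22*A^-2 - A^-6
  A^-2 * (11 + 4*d^2) = 4*A^2 + 19*A^-2 + 4*A^-6
  A^-4 * (6*d) = -6*A^-2 - 6*A^-6
  A^-6 * (d^2) = A^-2 + 2*A^-6 + A^-10
Summing the groups: <K> = A^14 - 2*A^10 + 2*A^6 - 2*A^2 + 2*A^-2 - A^-6 + A^-10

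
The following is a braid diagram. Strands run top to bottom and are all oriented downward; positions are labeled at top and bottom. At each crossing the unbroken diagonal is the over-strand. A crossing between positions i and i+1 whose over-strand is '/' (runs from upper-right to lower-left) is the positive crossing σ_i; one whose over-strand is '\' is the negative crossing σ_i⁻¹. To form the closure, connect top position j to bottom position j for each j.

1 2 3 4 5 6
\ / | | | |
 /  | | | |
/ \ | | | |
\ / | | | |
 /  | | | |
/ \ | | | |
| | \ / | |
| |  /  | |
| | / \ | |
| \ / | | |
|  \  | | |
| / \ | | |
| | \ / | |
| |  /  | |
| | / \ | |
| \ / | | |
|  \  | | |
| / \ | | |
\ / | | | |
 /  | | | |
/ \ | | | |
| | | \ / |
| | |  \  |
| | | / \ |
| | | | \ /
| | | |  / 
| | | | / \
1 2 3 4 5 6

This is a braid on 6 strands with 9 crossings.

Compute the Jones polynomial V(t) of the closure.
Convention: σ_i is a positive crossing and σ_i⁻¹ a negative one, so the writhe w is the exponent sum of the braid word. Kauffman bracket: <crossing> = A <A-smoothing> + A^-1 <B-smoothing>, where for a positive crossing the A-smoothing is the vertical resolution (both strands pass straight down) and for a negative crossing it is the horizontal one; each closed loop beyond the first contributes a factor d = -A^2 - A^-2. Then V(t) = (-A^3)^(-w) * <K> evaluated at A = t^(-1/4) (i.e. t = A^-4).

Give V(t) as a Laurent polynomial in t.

Reading the diagram top to bottom ('/'-over between positions i,i+1 = s_i, '\'-over = s_i^-1): braid word = s1 s1 s3 s2^-1 s3 s2^-1 s1 s4^-1 s5.
The presented braid s1 s1 s3 s2^-1 s3 s2^-1 s1 s4^-1 s5 on 6 strands reduces by inverse Markov moves (closure unchanged at each step):
  Destabilize: the word has the form β·s5 where s5 occurs only as the final letter (β ∈ B_5); drop it and the last strand → 5 strands.
  Destabilize: the word has the form β·s4^-1 where s4^-1 occurs only as the final letter (β ∈ B_4); drop it and the last strand → 4 strands.
Reduced to β = s1 s1 s3 s2^-1 s3 s2^-1 s1 on 4 strands, 7 crossings.
Compute on β:
Braid: s1 s1 s3 s2^-1 s3 s2^-1 s1 on 4 strands, 7 crossings.
Writhe w = (#positive) - (#negative) = 5 - 2 = 3.
Computing the Kauffman bracket via state sum. There are 2^7 = 128 states.
Smooth each crossing (0=||, 1=⌣⌢); contribution A^(Σ sign_k(1-2s_k)) * d^(L-1).
Tabulate the states by total A-exponent and number of loops L (A-exp: L × count):
  A^7: L=4 ×1
  A^5: L=3 ×7
  A^3: L=2 ×17, L=4 ×4
  A^1: L=1 ×15, L=3 ×19, L=5 ×1
  A^-1: L=2 ×27, L=4 ×8
  A^-3: L=3 ×20, L=5 ×1
  A^-5: L=4 ×7
  A^-7: L=5 ×1
Each group contributes A^e * Σ count * d^(L-1):
Powers of d = -A^2 - A^-2: d^2 = A^4 + 2 + A^-4; d^3 = -A^6 - 3*A^2 - 3*A^-2 - A^-6; d^4 = A^8 + 4*A^4 + 6 + 4*A^-4 + A^-8.
  A^7 * (d^3) = -A^13 - 3*A^9 - 3*A^5 - A
  A^5 * (7*d^2) = 7*A^9 + 14*A^5 + 7*A
  A^3 * (17*d + 4*d^3) = -4*A^9 - 29*A^5 - 29*A - 4*A^-3
  A^1 * (15 + 19*d^2 + d^4) = A^9 + 23*A^5 + 59*A + 23*A^-3 + A^-7
  A^-1 * (27*d + 8*d^3) = -8*A^5 - 51*A - 51*A^-3 - 8*A^-7
  A^-3 * (20*d^2 + d^4) = A^5 + 24*A + 46*A^-3 + 24*A^-7 + A^-11
  A^-5 * (7*d^3) = -7*A - 21*A^-3 - 21*A^-7 - 7*A^-11
  A^-7 * (d^4) = A + 4*A^-3 + 6*A^-7 + 4*A^-11 + A^-15
Summing the groups: <K> = -A^13 + A^9 - 2*A^5 + 3*A - 3*A^-3 + 2*A^-7 - 2*A^-11 + A^-15
Normalise by the writhe: (-A^3)^(-w) = (-A^3)^(-3) = -A^-9, so f(A) = -A^-9 * <K> = A^4 - 1 + 2*A^-4 - 3*A^-8 + 3*A^-12 - 2*A^-16 + 2*A^-20 - A^-24.
Substitute A = t^(-1/4), i.e. A^e → t^(-e/4): V(t) = -t^6 + 2*t^5 - 2*t^4 + 3*t^3 - 3*t^2 + 2*t - 1 + t^-1

Answer: -t^6 + 2*t^5 - 2*t^4 + 3*t^3 - 3*t^2 + 2*t - 1 + t^-1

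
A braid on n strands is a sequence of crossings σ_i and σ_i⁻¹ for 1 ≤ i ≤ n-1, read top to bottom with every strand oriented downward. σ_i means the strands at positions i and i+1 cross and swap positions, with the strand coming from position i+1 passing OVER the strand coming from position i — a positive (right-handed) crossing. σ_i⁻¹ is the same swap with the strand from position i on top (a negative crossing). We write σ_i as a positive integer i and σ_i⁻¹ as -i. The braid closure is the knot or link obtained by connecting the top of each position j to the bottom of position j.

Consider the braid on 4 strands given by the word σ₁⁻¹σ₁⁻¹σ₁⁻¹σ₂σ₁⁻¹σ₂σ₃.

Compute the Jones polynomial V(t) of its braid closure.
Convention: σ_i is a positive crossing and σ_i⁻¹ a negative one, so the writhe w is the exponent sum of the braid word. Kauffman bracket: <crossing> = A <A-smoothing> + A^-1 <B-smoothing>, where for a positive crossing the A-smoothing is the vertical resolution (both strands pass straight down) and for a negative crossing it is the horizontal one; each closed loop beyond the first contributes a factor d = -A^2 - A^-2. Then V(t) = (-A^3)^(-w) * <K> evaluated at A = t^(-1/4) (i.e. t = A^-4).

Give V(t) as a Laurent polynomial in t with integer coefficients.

t - 1 + 2*t^-1 - 2*t^-2 + 2*t^-3 - 2*t^-4 + t^-5

Derivation:
The presented braid s1^-1 s1^-1 s1^-1 s2 s1^-1 s2 s3 on 4 strands reduces by inverse Markov moves (closure unchanged at each step):
  Destabilize: the word has the form β·s3 where s3 occurs only as the final letter (β ∈ B_3); drop it and the last strand → 3 strands.
Reduced to β = s1^-1 s1^-1 s1^-1 s2 s1^-1 s2 on 3 strands, 6 crossings.
Compute on β:
Braid: s1^-1 s1^-1 s1^-1 s2 s1^-1 s2 on 3 strands, 6 crossings.
Writhe w = (#positive) - (#negative) = 2 - 4 = -2.
Computing the Kauffman bracket via state sum. There are 2^6 = 64 states.
For each crossing: s=0 is the vertical smoothing, s=1 horizontal. Crossing k contributes A^(sign_k * (1 - 2*s_k)); loop factor d = -A^2 - A^-2.
Tabulate the states by total A-exponent and number of loops L (A-exp: L × count):
  A^6: L=5 ×1
  A^4: L=4 ×6
  A^2: L=3 ×15
  A^0: L=2 ×19, L=4 ×1
  A^-2: L=1 ×11, L=3 ×4
  A^-4: L=2 ×6
  A^-6: L=3 ×1
Each group contributes A^e * Σ count * d^(L-1):
Powers of d = -A^2 - A^-2: d^2 = A^4 + 2 + A^-4; d^3 = -A^6 - 3*A^2 - 3*A^-2 - A^-6; d^4 = A^8 + 4*A^4 + 6 + 4*A^-4 + A^-8.
  A^6 * (d^4) = A^14 + 4*A^10 + 6*A^6 + 4*A^2 + A^-2
  A^4 * (6*d^3) = -6*A^10 - 18*A^6 - 18*A^2 - 6*A^-2
  A^2 * (15*d^2) = 15*A^6 + 30*A^2 + 15*A^-2
  A^0 * (19*d + d^3) = -A^6 - 22*A^2 - 22*A^-2 - A^-6
  A^-2 * (11 + 4*d^2) = 4*A^2 + 19*A^-2 + 4*A^-6
  A^-4 * (6*d) = -6*A^-2 - 6*A^-6
  A^-6 * (d^2) = A^-2 + 2*A^-6 + A^-10
Summing the groups: <K> = A^14 - 2*A^10 + 2*A^6 - 2*A^2 + 2*A^-2 - A^-6 + A^-10
Normalise by the writhe: (-A^3)^(-w) = (-A^3)^(2) = A^6, so f(A) = A^6 * <K> = A^20 - 2*A^16 + 2*A^12 - 2*A^8 + 2*A^4 - 1 + A^-4.
Substitute A = t^(-1/4), i.e. A^e → t^(-e/4): V(t) = t - 1 + 2*t^-1 - 2*t^-2 + 2*t^-3 - 2*t^-4 + t^-5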